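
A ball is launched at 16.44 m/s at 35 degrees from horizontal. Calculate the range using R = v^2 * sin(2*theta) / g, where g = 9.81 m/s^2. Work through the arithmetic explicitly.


sin(2 * 35) = sin(70) = 0.939693
v^2 = 16.44^2 = 270.2736
R = 270.2736 * 0.939693 / 9.81
= 25.889 m

25.889 m


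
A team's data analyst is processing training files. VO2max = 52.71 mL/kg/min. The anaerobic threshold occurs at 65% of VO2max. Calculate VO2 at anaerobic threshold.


AT fraction = 65 / 100 = 0.65
AT VO2 = 52.71 * 0.65
= 34.26 mL/kg/min

34.26 mL/kg/min


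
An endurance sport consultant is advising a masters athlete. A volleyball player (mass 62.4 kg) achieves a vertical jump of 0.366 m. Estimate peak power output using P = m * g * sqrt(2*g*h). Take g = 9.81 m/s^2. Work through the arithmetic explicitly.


2 * g * h = 2 * 9.81 * 0.366 = 7.18092
sqrt(7.18092) = 2.679724 m/s
P = 62.4 * 9.81 * 2.679724 = 1640.38 W

1640.38 W


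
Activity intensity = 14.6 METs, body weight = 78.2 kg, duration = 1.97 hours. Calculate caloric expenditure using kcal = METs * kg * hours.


kcal = 14.6 * 78.2 * 1.97
= 1141.72 * 1.97
= 2249.19 kcal

2249.19 kcal


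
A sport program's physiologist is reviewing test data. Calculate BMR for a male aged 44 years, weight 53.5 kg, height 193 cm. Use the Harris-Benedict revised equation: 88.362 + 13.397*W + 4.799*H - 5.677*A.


Substituting values:
W term = 13.397 * 53.5 = 716.7395
H term = 4.799 * 193 = 926.207
A term = 5.677 * 44 = 249.788
BMR = 1481.52 kcal/day

1481.52 kcal/day


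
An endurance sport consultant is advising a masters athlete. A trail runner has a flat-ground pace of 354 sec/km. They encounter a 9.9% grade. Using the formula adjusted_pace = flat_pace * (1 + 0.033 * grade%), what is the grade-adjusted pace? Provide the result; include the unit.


Grade factor = 1 + 0.033 * 9.9 = 1.3267
Adjusted = 354 * 1.3267 = 469.65 sec/km

469.65 s/km


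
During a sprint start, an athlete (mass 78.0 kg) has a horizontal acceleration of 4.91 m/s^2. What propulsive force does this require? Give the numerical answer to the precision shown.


Propulsive force = mass * acceleration
= 78.0 kg * 4.91 m/s^2
= 382.98 N

382.98 N


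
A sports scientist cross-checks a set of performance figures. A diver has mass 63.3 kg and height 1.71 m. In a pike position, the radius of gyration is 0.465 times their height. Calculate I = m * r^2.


r = 0.465 * 1.71 = 0.79515 m
I = m * r^2 = 63.3 * 0.632264 = 40.022 kg*m^2

40.022 kg*m^2


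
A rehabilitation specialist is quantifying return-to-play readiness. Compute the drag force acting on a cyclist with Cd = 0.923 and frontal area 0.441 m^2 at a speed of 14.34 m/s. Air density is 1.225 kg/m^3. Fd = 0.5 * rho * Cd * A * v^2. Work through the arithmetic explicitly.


Step 1: v^2 = 205.6356
Step 2: Fd = 0.5 * 1.225 * 0.923 * 0.441 * 205.6356
= 51.268 N

51.268 N


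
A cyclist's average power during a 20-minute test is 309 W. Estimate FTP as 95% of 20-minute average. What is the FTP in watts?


FTP = 20-min power * 0.95
= 309 * 0.95
= 293.55 W

293.55 W


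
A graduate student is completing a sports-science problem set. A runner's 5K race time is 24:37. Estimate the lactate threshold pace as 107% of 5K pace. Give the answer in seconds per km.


Total race time = 24*60 + 37 = 1477 seconds
5K pace = 1477 / 5 = 295.4 sec/km
LT pace = 295.4 * 1.07 = 316.08 sec/km

316.08 s/km


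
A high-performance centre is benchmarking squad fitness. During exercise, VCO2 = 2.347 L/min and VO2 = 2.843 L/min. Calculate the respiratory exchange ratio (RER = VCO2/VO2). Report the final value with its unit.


RER = VCO2 / VO2
= 2.347 / 2.843
= 0.8255

0.8255


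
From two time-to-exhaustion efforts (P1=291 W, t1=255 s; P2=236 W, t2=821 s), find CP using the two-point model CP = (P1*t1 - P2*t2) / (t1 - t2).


Work in trial 1 = 74205 J
Work in trial 2 = 193756 J
Delta work = -119551 J
Delta time = -566 s
CP = -119551 / -566 = 211.22 W

211.22 W


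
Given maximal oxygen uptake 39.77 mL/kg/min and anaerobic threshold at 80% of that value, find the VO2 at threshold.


Percentage as decimal = 0.8
VO2 at AT = 39.77 * 0.8 = 31.82 mL/kg/min

31.82 mL/kg/min


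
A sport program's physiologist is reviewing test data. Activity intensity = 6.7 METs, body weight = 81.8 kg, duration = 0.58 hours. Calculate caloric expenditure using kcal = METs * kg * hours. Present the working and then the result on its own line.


kcal = 6.7 * 81.8 * 0.58
= 548.06 * 0.58
= 317.87 kcal

317.87 kcal


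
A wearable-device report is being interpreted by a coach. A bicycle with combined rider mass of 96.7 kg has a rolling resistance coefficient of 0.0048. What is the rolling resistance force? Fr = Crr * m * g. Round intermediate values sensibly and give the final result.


Fr = 0.0048 * 96.7 * 9.81
= 0.46416 * 9.81
= 4.553 N

4.553 N


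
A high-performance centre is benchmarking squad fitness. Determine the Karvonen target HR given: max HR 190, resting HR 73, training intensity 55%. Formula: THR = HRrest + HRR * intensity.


HRR = HRmax - HRrest = 190 - 73 = 117
THR = 73 + 117 * 0.55
= 137.35 bpm

137.35 bpm


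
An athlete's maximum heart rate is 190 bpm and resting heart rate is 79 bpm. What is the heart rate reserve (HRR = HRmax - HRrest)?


HRR = HRmax - HRrest
= 190 - 79
= 111 bpm

111 bpm


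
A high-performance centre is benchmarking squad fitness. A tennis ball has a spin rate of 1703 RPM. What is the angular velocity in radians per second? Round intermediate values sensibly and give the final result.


Convert RPM to rad/s: multiply by 2*pi and divide by 60
omega = 1703 * 2 * pi / 60
= 178.338 rad/s

178.338 rad/s


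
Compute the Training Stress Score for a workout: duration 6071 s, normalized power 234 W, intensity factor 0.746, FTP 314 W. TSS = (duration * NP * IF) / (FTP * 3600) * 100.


Product = 6071 * 234 * 0.746 = 1059778.044
Base = 314 * 3600 = 1130400
TSS = 1059778.044 / 1130400 * 100 = 93.75

93.75 TSS


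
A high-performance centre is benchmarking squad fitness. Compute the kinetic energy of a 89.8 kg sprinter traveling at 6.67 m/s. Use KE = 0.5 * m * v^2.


Velocity squared = 44.4889
KE = 0.5 * 89.8 * 44.4889 = 1997.55 J

1997.55 J


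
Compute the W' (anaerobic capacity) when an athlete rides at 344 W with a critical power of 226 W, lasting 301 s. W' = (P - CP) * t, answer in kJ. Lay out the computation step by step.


Above-CP power = 118 W
Duration = 301 s
W' = 118 * 301 = 35518 J
Convert: 35518 / 1000 = 35.518 kJ

35.518 kJ


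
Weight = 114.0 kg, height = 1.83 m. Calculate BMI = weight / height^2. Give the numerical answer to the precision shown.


height^2 = 1.83^2 = 3.3489
BMI = 114.0 / 3.3489 = 34.04 kg/m^2

34.04 kg/m^2


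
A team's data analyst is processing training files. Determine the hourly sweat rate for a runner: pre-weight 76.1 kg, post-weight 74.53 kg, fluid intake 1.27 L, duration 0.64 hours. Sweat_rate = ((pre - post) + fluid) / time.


Mass lost = 76.1 - 74.53 = 1.57 kg
Add fluid consumed: 1.57 + 1.27 = 2.84 L total sweat
Sweat rate = 2.84 / 0.64 = 4.438 L/h

4.438 L/h


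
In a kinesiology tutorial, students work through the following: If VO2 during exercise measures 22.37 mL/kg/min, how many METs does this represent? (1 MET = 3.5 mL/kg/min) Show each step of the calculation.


METs = VO2 / 3.5 = 22.37 / 3.5 = 6.39

6.39 METs


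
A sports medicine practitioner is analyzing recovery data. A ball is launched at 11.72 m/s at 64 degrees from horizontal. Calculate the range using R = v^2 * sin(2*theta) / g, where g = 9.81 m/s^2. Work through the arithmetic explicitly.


sin(2 * 64) = sin(128) = 0.788011
v^2 = 11.72^2 = 137.3584
R = 137.3584 * 0.788011 / 9.81
= 11.034 m

11.034 m


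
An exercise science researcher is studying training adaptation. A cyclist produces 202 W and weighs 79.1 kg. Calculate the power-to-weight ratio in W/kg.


P/W = power / mass
= 202 / 79.1
= 2.554 W/kg

2.554 W/kg


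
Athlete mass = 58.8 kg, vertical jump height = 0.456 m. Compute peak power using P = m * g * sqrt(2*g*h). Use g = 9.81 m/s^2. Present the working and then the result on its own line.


sqrt(2 * 9.81 * 0.456) = sqrt(8.94672) = 2.991107 m/s
P = 58.8 * 9.81 * 2.991107
= 1725.35 W

1725.35 W


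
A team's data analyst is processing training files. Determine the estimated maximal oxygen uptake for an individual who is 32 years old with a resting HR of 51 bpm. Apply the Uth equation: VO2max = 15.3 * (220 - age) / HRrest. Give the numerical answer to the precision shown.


HRmax = 220 - 32 = 188
VO2max = 15.3 * (188 / 51)
= 15.3 * 3.6863
= 56.4 mL/kg/min

56.4 mL/kg/min


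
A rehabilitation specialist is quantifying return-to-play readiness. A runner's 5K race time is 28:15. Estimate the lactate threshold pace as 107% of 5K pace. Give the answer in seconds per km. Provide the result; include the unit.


Total race time = 28*60 + 15 = 1695 seconds
5K pace = 1695 / 5 = 339.0 sec/km
LT pace = 339.0 * 1.07 = 362.73 sec/km

362.73 s/km


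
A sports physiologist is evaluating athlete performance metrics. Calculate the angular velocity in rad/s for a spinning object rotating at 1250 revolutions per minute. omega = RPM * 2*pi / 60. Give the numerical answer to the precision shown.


omega = RPM * 2*pi / 60
= 1250 * 6.28318531 / 60
= 130.9 rad/s

130.9 rad/s


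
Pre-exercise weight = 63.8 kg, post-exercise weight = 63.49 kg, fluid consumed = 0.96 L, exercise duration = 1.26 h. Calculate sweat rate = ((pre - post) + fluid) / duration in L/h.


Weight loss = 63.8 - 63.49 = 0.31 kg (approx L)
Total sweat = 0.31 + 0.96 = 1.27 L
Sweat rate = 1.27 / 1.26 = 1.008 L/h

1.008 L/h


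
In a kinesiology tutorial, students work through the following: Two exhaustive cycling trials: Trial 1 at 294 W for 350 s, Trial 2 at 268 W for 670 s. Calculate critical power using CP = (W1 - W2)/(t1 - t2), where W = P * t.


W1 = 294 * 350 = 102900 J
W2 = 268 * 670 = 179560 J
CP = (102900 - 179560) / (350 - 670)
= -76660 / -320
= 239.56 W

239.56 W


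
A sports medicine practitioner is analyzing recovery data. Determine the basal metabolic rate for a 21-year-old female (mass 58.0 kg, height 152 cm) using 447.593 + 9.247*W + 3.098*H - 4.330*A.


BMR = 447.593 + 9.247*58.0 + 3.098*152 - 4.330*21
= 1363.89 kcal/day

1363.89 kcal/day


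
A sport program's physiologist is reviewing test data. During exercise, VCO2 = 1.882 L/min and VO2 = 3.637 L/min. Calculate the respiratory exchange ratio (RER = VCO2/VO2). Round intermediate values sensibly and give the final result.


RER = VCO2 / VO2
= 1.882 / 3.637
= 0.5175

0.5175


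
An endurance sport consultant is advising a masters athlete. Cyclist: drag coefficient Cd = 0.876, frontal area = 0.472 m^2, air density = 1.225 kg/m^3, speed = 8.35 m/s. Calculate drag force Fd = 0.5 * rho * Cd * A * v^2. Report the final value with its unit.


v^2 = 8.35^2 = 69.7225
Fd = 0.5 * 1.225 * 0.876 * 0.472 * 69.7225
= 17.657 N

17.657 N


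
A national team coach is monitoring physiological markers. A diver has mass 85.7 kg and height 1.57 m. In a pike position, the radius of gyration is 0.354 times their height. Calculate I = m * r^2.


r = 0.354 * 1.57 = 0.55578 m
I = m * r^2 = 85.7 * 0.308891 = 26.472 kg*m^2

26.472 kg*m^2


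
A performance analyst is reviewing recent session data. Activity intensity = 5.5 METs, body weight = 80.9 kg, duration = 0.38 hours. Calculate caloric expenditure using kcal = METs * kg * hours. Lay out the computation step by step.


kcal = 5.5 * 80.9 * 0.38
= 444.95 * 0.38
= 169.08 kcal

169.08 kcal


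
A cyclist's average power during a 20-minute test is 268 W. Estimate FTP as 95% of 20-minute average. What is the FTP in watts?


FTP = 20-min power * 0.95
= 268 * 0.95
= 254.6 W

254.6 W


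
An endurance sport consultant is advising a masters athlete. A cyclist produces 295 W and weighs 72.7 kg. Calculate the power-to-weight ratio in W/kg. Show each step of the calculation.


P/W = power / mass
= 295 / 72.7
= 4.058 W/kg

4.058 W/kg


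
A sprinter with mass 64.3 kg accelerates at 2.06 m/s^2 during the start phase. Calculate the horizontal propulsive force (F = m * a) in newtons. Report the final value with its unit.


F = m * a
= 64.3 * 2.06
= 132.46 N

132.46 N


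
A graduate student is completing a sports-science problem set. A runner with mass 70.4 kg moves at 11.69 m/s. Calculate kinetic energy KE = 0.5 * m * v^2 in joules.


v^2 = 11.69^2 = 136.6561
KE = 0.5 * 70.4 * 136.6561
= 4810.29 J

4810.29 J


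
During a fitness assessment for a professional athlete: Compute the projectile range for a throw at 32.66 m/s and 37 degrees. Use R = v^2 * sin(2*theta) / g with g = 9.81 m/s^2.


Two times the angle = 74 degrees
sin(74) = 0.961262
R = 1066.6756 * 0.961262 / 9.81 = 104.521 m

104.521 m


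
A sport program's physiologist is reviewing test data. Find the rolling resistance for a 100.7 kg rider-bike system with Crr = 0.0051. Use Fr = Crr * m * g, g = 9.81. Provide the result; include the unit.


m * g = 100.7 * 9.81 = 987.867 N
Fr = 0.0051 * 987.867 = 5.038 N

5.038 N


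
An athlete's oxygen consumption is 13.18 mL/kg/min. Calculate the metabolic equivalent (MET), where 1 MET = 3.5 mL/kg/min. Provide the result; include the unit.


MET = VO2 / 3.5
= 13.18 / 3.5
= 3.77 METs

3.77 METs


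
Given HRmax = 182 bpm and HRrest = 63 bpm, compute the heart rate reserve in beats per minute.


Heart rate reserve = maximum HR minus resting HR
HRR = 182 - 63 = 119 bpm

119 bpm


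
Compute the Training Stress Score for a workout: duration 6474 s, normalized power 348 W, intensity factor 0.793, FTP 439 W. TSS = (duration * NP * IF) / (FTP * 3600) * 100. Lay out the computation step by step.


Product = 6474 * 348 * 0.793 = 1786590.936
Base = 439 * 3600 = 1580400
TSS = 1786590.936 / 1580400 * 100 = 113.05

113.05 TSS


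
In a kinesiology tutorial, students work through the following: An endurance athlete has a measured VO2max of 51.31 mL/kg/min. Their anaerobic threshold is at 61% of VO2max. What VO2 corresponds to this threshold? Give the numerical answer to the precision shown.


Anaerobic threshold VO2 = VO2max * 61%
= 51.31 * 0.61
= 31.3 mL/kg/min

31.3 mL/kg/min


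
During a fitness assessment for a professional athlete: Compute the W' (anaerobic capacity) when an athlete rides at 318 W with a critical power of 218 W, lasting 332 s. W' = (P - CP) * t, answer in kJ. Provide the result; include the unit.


Above-CP power = 100 W
Duration = 332 s
W' = 100 * 332 = 33200 J
Convert: 33200 / 1000 = 33.2 kJ

33.2 kJ


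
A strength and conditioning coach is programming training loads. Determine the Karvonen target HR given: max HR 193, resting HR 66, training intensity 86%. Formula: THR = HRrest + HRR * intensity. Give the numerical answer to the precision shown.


HRR = HRmax - HRrest = 193 - 66 = 127
THR = 66 + 127 * 0.86
= 175.22 bpm

175.22 bpm


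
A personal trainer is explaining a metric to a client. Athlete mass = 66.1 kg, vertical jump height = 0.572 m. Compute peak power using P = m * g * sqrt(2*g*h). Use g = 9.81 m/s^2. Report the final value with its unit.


sqrt(2 * 9.81 * 0.572) = sqrt(11.22264) = 3.350021 m/s
P = 66.1 * 9.81 * 3.350021
= 2172.29 W

2172.29 W


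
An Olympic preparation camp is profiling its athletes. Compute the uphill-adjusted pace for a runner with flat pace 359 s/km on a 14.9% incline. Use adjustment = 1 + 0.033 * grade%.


Adjustment factor = 1 + 0.033 * 14.9 = 1.4917
Grade-adjusted pace = 359 * 1.4917 = 535.52 s/km

535.52 s/km


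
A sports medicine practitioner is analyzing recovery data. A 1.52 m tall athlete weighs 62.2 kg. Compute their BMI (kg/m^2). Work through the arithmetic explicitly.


height^2 = 2.3104 m^2
BMI = 62.2 / 2.3104 = 26.92 kg/m^2

26.92 kg/m^2


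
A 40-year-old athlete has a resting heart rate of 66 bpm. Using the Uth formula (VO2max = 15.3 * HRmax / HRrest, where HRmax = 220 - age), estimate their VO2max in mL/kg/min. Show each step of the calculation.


HRmax = 220 - 40 = 180 bpm
Ratio = HRmax / HRrest = 180 / 66 = 2.7273
VO2max = 15.3 * 2.7273 = 41.73 mL/kg/min

41.73 mL/kg/min


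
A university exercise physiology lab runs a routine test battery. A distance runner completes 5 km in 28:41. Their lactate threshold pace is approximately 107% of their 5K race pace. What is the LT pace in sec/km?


Convert to seconds: 28 min 41 s = 1721 s
Pace per km = 1721 / 5 = 344.2 s/km
LT pace = 344.2 * 1.07 = 368.29 s/km

368.29 s/km


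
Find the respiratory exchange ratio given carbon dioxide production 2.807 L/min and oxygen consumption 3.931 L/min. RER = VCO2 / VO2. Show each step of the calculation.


VCO2 = 2.807 L/min
VO2 = 3.931 L/min
RER = 2.807 / 3.931 = 0.7141

0.7141


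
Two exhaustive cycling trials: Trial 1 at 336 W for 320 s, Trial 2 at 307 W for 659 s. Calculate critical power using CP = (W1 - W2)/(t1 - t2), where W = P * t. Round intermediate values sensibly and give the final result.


W1 = 336 * 320 = 107520 J
W2 = 307 * 659 = 202313 J
CP = (107520 - 202313) / (320 - 659)
= -94793 / -339
= 279.63 W

279.63 W


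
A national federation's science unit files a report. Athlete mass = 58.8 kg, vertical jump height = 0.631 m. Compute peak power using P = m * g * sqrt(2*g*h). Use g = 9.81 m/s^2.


sqrt(2 * 9.81 * 0.631) = sqrt(12.38022) = 3.518554 m/s
P = 58.8 * 9.81 * 3.518554
= 2029.6 W

2029.6 W


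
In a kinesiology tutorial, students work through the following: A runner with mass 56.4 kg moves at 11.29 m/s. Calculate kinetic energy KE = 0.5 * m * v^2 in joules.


v^2 = 11.29^2 = 127.4641
KE = 0.5 * 56.4 * 127.4641
= 3594.49 J

3594.49 J


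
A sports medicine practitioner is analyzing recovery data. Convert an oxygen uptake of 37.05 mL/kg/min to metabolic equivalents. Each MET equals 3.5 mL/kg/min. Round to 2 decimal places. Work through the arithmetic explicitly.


One MET = 3.5 mL/kg/min
Number of METs = 37.05 / 3.5
= 10.59 METs

10.59 METs


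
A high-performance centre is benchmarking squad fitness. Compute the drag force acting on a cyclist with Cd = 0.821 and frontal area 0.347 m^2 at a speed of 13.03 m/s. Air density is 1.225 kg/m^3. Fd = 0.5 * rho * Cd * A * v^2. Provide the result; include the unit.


Step 1: v^2 = 169.7809
Step 2: Fd = 0.5 * 1.225 * 0.821 * 0.347 * 169.7809
= 29.626 N

29.626 N


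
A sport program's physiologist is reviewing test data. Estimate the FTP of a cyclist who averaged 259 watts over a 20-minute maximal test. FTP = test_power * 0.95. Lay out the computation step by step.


FTP = 259 * 0.95 = 246.05 W

246.05 W


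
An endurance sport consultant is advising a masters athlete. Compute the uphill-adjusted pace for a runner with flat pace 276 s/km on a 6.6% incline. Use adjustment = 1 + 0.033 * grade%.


Adjustment factor = 1 + 0.033 * 6.6 = 1.2178
Grade-adjusted pace = 276 * 1.2178 = 336.11 s/km

336.11 s/km


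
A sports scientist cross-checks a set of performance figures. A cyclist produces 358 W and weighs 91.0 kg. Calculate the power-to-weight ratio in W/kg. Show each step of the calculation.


P/W = power / mass
= 358 / 91.0
= 3.934 W/kg

3.934 W/kg


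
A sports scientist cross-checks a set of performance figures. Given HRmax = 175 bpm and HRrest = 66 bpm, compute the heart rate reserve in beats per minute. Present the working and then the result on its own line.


Heart rate reserve = maximum HR minus resting HR
HRR = 175 - 66 = 109 bpm

109 bpm


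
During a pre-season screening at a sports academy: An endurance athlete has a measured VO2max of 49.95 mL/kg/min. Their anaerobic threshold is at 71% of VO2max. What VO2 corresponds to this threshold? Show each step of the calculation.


Anaerobic threshold VO2 = VO2max * 71%
= 49.95 * 0.71
= 35.46 mL/kg/min

35.46 mL/kg/min


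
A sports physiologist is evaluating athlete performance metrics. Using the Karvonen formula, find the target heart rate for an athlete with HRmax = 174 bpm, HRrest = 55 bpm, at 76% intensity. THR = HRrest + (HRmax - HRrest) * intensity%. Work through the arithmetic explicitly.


HRR = 174 - 55 = 119
THR = 55 + 119 * 0.76
= 55 + 90.44
= 145.44 bpm

145.44 bpm


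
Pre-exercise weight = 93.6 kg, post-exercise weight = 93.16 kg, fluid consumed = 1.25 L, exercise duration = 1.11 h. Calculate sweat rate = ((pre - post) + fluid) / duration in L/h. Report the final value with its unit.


Weight loss = 93.6 - 93.16 = 0.44 kg (approx L)
Total sweat = 0.44 + 1.25 = 1.69 L
Sweat rate = 1.69 / 1.11 = 1.523 L/h

1.523 L/h


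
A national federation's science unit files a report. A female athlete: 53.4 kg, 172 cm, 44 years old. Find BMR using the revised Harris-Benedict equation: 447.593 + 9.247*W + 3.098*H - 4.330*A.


Intercept = 447.593
Weight contribution = 9.247 * 53.4 = 493.7898
Height contribution = 3.098 * 172 = 532.856
Age contribution = 4.33 * 44 = 190.52
BMR = 447.593 + 493.7898 + 532.856 - 190.52
= 1283.72 kcal/day

1283.72 kcal/day


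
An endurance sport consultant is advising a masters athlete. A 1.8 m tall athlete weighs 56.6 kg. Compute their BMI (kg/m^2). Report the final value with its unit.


height^2 = 3.24 m^2
BMI = 56.6 / 3.24 = 17.47 kg/m^2

17.47 kg/m^2


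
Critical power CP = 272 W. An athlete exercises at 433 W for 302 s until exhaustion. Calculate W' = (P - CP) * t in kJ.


P - CP = 433 - 272 = 161 W
W' = 161 * 302 = 48622 J
= 48622 / 1000 = 48.622 kJ

48.622 kJ


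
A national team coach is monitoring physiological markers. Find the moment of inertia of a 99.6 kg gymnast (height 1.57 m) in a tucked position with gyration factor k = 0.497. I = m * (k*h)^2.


Radius of gyration = 0.497 * 1.57 = 0.78029 m
I = 99.6 * 0.78029^2
= 99.6 * 0.608852
= 60.642 kg*m^2

60.642 kg*m^2


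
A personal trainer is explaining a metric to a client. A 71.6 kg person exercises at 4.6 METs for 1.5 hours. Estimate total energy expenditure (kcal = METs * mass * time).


Energy = METs * mass(kg) * time(h)
= 4.6 * 71.6 * 1.5
= 494.04 kcal

494.04 kcal


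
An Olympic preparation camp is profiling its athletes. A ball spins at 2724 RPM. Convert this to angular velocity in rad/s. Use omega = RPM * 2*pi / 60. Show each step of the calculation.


omega = 2724 * 2 * pi / 60
= 2724 * 6.28318531 / 60
= 17115.397 / 60
= 285.257 rad/s

285.257 rad/s


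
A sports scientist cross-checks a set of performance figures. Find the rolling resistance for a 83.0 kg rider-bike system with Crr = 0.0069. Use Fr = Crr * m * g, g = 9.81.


m * g = 83.0 * 9.81 = 814.23 N
Fr = 0.0069 * 814.23 = 5.618 N

5.618 N


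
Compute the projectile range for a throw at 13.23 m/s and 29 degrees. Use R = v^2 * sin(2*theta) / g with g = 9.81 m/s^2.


Two times the angle = 58 degrees
sin(58) = 0.848048
R = 175.0329 * 0.848048 / 9.81 = 15.131 m

15.131 m


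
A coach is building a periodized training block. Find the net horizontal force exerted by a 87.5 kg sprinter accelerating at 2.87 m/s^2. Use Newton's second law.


Newton's second law: F = m * a
F = 87.5 * 2.87 = 251.13 N

251.13 N


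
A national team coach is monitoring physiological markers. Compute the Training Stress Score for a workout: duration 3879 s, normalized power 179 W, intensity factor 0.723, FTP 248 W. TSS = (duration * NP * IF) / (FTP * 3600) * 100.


Product = 3879 * 179 * 0.723 = 502008.543
Base = 248 * 3600 = 892800
TSS = 502008.543 / 892800 * 100 = 56.23

56.23 TSS


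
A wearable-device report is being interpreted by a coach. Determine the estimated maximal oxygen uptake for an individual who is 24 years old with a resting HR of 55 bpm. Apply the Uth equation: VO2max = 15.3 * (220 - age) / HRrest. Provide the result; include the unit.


HRmax = 220 - 24 = 196
VO2max = 15.3 * (196 / 55)
= 15.3 * 3.5636
= 54.52 mL/kg/min

54.52 mL/kg/min


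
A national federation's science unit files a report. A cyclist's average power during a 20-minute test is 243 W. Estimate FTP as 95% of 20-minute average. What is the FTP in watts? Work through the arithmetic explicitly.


FTP = 20-min power * 0.95
= 243 * 0.95
= 230.85 W

230.85 W


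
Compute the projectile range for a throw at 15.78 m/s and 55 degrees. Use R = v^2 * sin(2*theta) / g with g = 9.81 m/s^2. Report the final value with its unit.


Two times the angle = 110 degrees
sin(110) = 0.939693
R = 249.0084 * 0.939693 / 9.81 = 23.852 m

23.852 m


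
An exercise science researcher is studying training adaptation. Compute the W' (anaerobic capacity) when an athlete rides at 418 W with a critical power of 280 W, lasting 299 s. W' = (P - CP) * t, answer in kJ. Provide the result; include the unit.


Above-CP power = 138 W
Duration = 299 s
W' = 138 * 299 = 41262 J
Convert: 41262 / 1000 = 41.262 kJ

41.262 kJ


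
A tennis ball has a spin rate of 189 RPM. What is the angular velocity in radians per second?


Convert RPM to rad/s: multiply by 2*pi and divide by 60
omega = 189 * 2 * pi / 60
= 19.792 rad/s

19.792 rad/s


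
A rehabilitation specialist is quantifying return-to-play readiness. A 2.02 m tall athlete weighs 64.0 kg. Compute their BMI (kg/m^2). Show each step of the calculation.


height^2 = 4.0804 m^2
BMI = 64.0 / 4.0804 = 15.68 kg/m^2

15.68 kg/m^2


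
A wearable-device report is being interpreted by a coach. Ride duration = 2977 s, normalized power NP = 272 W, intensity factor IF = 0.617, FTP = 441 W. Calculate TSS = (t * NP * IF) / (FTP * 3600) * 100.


Numerator = 2977 * 272 * 0.617 = 499612.048
Denominator = 441 * 3600 = 1587600
TSS = 499612.048 / 1587600 * 100
= 31.47

31.47 TSS


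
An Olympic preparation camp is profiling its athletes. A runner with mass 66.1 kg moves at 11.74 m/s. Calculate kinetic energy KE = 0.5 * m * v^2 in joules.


v^2 = 11.74^2 = 137.8276
KE = 0.5 * 66.1 * 137.8276
= 4555.2 J

4555.2 J


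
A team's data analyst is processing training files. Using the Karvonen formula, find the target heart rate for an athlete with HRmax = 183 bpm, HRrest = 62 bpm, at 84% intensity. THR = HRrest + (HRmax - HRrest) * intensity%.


HRR = 183 - 62 = 121
THR = 62 + 121 * 0.84
= 62 + 101.64
= 163.64 bpm

163.64 bpm


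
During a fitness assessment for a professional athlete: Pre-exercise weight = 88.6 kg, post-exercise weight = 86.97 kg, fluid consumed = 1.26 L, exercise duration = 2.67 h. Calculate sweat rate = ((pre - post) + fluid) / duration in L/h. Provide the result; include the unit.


Weight loss = 88.6 - 86.97 = 1.63 kg (approx L)
Total sweat = 1.63 + 1.26 = 2.89 L
Sweat rate = 2.89 / 2.67 = 1.082 L/h

1.082 L/h


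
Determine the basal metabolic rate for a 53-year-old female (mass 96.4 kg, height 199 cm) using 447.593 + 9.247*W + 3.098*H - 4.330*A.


BMR = 447.593 + 9.247*96.4 + 3.098*199 - 4.330*53
= 1726.02 kcal/day

1726.02 kcal/day


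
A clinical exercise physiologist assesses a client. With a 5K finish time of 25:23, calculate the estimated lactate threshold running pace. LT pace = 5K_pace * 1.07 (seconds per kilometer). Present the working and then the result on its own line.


Race duration = 1523 s for 5 km
Average pace = 1523 / 5 = 304.6 s/km
LT pace = 304.6 * 1.07
= 325.92 s/km

325.92 s/km


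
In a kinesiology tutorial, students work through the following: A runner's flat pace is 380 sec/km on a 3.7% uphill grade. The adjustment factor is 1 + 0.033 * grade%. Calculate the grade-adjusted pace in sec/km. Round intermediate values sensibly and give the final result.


Factor = 1 + 0.033 * 3.7 = 1.1221
Adjusted pace = 380 * 1.1221
= 426.4 sec/km

426.4 s/km


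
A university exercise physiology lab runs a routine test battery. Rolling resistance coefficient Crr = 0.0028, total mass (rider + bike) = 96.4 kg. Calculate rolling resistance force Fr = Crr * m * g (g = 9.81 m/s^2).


Fr = Crr * m * g
= 0.0028 * 96.4 * 9.81
= 2.648 N

2.648 N


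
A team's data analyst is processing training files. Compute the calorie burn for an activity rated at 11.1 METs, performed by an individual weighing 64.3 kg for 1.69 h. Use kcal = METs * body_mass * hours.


Product of METs and mass = 11.1 * 64.3 = 713.73
Total kcal = 713.73 * 1.69 = 1206.2 kcal

1206.2 kcal


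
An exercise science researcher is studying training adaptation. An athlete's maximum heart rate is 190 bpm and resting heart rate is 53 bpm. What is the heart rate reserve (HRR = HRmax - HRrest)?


HRR = HRmax - HRrest
= 190 - 53
= 137 bpm

137 bpm


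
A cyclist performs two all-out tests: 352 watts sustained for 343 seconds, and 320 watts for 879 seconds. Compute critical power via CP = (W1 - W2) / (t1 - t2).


W1 = P1 * t1 = 352 * 343 = 120736 J
W2 = P2 * t2 = 320 * 879 = 281280 J
CP = (120736 - 281280) / (343 - 879)
= 299.52 W

299.52 W


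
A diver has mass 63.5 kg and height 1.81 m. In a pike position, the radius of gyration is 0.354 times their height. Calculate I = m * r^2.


r = 0.354 * 1.81 = 0.64074 m
I = m * r^2 = 63.5 * 0.410548 = 26.07 kg*m^2

26.07 kg*m^2


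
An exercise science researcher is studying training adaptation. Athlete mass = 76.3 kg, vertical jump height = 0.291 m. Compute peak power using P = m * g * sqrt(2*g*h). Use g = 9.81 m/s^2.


sqrt(2 * 9.81 * 0.291) = sqrt(5.70942) = 2.389439 m/s
P = 76.3 * 9.81 * 2.389439
= 1788.5 W

1788.5 W


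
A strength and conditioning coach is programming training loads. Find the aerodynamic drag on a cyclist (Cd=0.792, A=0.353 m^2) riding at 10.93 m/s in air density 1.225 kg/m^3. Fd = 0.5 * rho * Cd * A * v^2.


Fd = 0.5 * 1.225 * 0.792 * 0.353 * 10.93^2
= 0.5 * 1.225 * 0.792 * 0.353 * 119.4649
= 20.457 N

20.457 N


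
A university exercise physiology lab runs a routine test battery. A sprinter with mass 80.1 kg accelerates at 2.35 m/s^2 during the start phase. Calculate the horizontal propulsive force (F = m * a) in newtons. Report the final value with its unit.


F = m * a
= 80.1 * 2.35
= 188.24 N

188.24 N


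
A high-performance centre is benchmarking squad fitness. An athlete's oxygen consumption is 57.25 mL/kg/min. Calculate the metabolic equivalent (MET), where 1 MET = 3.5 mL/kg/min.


MET = VO2 / 3.5
= 57.25 / 3.5
= 16.36 METs

16.36 METs


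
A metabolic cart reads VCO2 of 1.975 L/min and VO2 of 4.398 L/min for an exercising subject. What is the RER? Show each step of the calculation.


RER = VCO2 / VO2 = 1.975 / 4.398 = 0.4491

0.4491


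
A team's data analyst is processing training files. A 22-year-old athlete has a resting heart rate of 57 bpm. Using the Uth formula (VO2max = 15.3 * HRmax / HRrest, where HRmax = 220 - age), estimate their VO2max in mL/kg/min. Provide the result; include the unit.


HRmax = 220 - 22 = 198 bpm
Ratio = HRmax / HRrest = 198 / 57 = 3.4737
VO2max = 15.3 * 3.4737 = 53.15 mL/kg/min

53.15 mL/kg/min


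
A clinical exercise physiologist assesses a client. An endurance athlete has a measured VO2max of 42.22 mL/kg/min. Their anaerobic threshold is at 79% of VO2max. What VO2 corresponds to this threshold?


Anaerobic threshold VO2 = VO2max * 79%
= 42.22 * 0.79
= 33.35 mL/kg/min

33.35 mL/kg/min


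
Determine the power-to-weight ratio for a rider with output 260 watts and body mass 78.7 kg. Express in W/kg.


P/W = 260 / 78.7 = 3.304 W/kg

3.304 W/kg


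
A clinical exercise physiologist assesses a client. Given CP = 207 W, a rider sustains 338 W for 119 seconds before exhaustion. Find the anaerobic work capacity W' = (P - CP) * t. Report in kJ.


Excess power = 338 - 207 = 131 W
Work above CP = 131 * 119 = 15589 J
W' = 15.589 kJ

15.589 kJ


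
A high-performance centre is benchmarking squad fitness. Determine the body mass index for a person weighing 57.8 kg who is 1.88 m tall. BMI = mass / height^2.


BMI = mass / height^2
= 57.8 / 1.88^2
= 57.8 / 3.5344
= 16.35 kg/m^2

16.35 kg/m^2


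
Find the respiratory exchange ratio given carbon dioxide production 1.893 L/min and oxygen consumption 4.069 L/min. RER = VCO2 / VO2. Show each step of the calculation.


VCO2 = 1.893 L/min
VO2 = 4.069 L/min
RER = 1.893 / 4.069 = 0.4652

0.4652


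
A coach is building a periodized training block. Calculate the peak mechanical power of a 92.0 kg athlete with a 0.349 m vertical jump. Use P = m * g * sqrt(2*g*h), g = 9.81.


First, sqrt(2gh) = sqrt(2 * 9.81 * 0.349)
= sqrt(6.84738) = 2.61675 m/s
Power = 92.0 * 9.81 * 2.61675 = 2361.67 W

2361.67 W


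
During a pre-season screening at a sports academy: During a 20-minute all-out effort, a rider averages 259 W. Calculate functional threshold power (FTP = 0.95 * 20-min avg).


FTP = 0.95 * 259
= 246.05 W

246.05 W


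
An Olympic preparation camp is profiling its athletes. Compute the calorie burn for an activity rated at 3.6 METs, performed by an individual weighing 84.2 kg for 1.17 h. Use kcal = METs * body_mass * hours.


Product of METs and mass = 3.6 * 84.2 = 303.12
Total kcal = 303.12 * 1.17 = 354.65 kcal

354.65 kcal


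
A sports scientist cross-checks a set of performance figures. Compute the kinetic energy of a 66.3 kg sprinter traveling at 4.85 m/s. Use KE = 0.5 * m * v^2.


Velocity squared = 23.5225
KE = 0.5 * 66.3 * 23.5225 = 779.77 J

779.77 J


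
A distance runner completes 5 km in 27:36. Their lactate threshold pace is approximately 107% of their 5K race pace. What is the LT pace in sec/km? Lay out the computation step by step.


Convert to seconds: 27 min 36 s = 1656 s
Pace per km = 1656 / 5 = 331.2 s/km
LT pace = 331.2 * 1.07 = 354.38 s/km

354.38 s/km


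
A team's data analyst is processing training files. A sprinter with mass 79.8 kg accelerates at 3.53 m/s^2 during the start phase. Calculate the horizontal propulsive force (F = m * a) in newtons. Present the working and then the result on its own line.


F = m * a
= 79.8 * 3.53
= 281.69 N

281.69 N


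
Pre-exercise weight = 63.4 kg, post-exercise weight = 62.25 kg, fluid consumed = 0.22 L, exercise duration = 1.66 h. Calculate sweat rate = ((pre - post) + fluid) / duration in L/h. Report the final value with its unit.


Weight loss = 63.4 - 62.25 = 1.15 kg (approx L)
Total sweat = 1.15 + 0.22 = 1.37 L
Sweat rate = 1.37 / 1.66 = 0.825 L/h

0.825 L/h


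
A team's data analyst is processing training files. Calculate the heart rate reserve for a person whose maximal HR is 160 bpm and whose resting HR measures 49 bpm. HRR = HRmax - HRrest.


HRmax = 160 bpm
HRrest = 49 bpm
HRR = 160 - 49 = 111 bpm

111 bpm


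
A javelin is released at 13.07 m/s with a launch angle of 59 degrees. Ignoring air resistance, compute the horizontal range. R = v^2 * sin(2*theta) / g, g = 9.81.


Launch speed squared = 170.8249
sin(2 * 59 deg) = 0.882948
Range = 170.8249 * 0.882948 / 9.81
= 15.375 m

15.375 m


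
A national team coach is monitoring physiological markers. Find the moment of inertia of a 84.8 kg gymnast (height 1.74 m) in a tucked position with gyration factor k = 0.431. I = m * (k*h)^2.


Radius of gyration = 0.431 * 1.74 = 0.74994 m
I = 84.8 * 0.74994^2
= 84.8 * 0.56241
= 47.692 kg*m^2

47.692 kg*m^2


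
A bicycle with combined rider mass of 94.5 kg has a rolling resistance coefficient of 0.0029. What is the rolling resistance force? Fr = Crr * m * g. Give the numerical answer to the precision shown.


Fr = 0.0029 * 94.5 * 9.81
= 0.27405 * 9.81
= 2.688 N

2.688 N


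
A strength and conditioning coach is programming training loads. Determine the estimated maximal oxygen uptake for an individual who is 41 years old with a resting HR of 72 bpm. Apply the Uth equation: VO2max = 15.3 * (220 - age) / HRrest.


HRmax = 220 - 41 = 179
VO2max = 15.3 * (179 / 72)
= 15.3 * 2.4861
= 38.04 mL/kg/min

38.04 mL/kg/min


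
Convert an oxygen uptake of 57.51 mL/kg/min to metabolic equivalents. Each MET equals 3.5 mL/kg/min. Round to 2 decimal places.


One MET = 3.5 mL/kg/min
Number of METs = 57.51 / 3.5
= 16.43 METs

16.43 METs


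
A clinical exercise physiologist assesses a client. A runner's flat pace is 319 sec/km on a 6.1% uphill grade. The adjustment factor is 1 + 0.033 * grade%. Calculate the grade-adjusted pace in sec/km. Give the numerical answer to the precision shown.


Factor = 1 + 0.033 * 6.1 = 1.2013
Adjusted pace = 319 * 1.2013
= 383.21 sec/km

383.21 s/km


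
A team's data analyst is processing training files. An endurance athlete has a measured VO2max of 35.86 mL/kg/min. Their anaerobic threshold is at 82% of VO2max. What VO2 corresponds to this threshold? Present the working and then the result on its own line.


Anaerobic threshold VO2 = VO2max * 82%
= 35.86 * 0.82
= 29.41 mL/kg/min

29.41 mL/kg/min


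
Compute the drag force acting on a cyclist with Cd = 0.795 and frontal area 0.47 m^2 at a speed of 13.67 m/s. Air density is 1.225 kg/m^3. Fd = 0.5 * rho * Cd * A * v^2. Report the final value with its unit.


Step 1: v^2 = 186.8689
Step 2: Fd = 0.5 * 1.225 * 0.795 * 0.47 * 186.8689
= 42.767 N

42.767 N


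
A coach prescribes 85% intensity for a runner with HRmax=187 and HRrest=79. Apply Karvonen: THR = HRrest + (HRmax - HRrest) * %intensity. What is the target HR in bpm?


Heart rate reserve = 187 - 79 = 108
Intensity fraction = 85 / 100 = 0.85
THR = 79 + 108 * 0.85 = 170.8 bpm

170.8 bpm


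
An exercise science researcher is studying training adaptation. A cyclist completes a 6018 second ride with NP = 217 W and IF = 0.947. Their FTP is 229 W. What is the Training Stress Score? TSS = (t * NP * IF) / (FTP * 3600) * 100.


t * NP * IF = 6018 * 217 * 0.947 = 1236692.982
FTP * 3600 = 824400
TSS = (1236692.982 / 824400) * 100 = 150.01

150.01 TSS


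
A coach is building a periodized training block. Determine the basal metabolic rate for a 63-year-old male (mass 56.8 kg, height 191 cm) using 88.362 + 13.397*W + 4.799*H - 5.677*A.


BMR = 88.362 + 13.397*56.8 + 4.799*191 - 5.677*63
= 1408.27 kcal/day

1408.27 kcal/day


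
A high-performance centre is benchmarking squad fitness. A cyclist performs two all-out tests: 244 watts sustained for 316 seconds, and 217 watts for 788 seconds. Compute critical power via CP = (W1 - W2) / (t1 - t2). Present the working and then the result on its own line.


W1 = P1 * t1 = 244 * 316 = 77104 J
W2 = P2 * t2 = 217 * 788 = 170996 J
CP = (77104 - 170996) / (316 - 788)
= 198.92 W

198.92 W


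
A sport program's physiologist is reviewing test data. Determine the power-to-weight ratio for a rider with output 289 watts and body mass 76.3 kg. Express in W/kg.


P/W = 289 / 76.3 = 3.788 W/kg

3.788 W/kg


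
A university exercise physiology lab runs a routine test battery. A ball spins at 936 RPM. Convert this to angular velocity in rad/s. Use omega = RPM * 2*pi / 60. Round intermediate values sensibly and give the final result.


omega = 936 * 2 * pi / 60
= 936 * 6.28318531 / 60
= 5881.061 / 60
= 98.018 rad/s

98.018 rad/s


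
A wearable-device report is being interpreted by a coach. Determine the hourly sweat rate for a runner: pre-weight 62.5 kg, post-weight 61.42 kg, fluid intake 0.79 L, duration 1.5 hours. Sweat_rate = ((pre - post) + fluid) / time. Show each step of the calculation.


Mass lost = 62.5 - 61.42 = 1.08 kg
Add fluid consumed: 1.08 + 0.79 = 1.87 L total sweat
Sweat rate = 1.87 / 1.5 = 1.247 L/h

1.247 L/h


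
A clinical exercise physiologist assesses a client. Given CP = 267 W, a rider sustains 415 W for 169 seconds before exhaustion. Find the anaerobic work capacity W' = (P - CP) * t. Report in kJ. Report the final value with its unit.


Excess power = 415 - 267 = 148 W
Work above CP = 148 * 169 = 25012 J
W' = 25.012 kJ

25.012 kJ


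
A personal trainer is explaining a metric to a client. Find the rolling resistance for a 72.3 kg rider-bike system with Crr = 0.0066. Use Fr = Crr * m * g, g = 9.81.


m * g = 72.3 * 9.81 = 709.263 N
Fr = 0.0066 * 709.263 = 4.681 N

4.681 N


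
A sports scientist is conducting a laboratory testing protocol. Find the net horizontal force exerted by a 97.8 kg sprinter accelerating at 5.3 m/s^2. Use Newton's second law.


Newton's second law: F = m * a
F = 97.8 * 5.3 = 518.34 N

518.34 N
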